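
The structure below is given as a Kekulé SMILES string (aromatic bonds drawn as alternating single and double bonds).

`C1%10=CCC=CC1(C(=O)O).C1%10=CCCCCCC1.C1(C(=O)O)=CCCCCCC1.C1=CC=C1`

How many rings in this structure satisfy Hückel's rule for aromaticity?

The SMILES encodes a six-membered carbon ring with two isolated C=C double bonds and two sp³ carbons; an eight-membered carbon ring with one C=C double bond; an eight-membered carbon ring with one C=C double bond; a four-membered carbon ring with two alternating C=C double bonds.
The 6-membered ring has two sp³ carbons, so it is not fully conjugated — not aromatic (1,4-cyclohexadiene).
The 8-membered ring has six sp³ carbons, so it is not fully conjugated — not aromatic (cyclooctene).
The second 8-membered ring has six sp³ carbons, so it is not fully conjugated — not aromatic (cyclooctene).
The 4-membered ring has only sp² ring atoms; a planar conformation would have a fully conjugated π system of 4 electrons. But 4 = 4(1), which is 4n not 4n+2, so it is not aromatic (cyclobutadiene) — cyclobutadiene is antiaromatic and distorts to a rectangle.
None of the rings are aromatic. Total: 0.

0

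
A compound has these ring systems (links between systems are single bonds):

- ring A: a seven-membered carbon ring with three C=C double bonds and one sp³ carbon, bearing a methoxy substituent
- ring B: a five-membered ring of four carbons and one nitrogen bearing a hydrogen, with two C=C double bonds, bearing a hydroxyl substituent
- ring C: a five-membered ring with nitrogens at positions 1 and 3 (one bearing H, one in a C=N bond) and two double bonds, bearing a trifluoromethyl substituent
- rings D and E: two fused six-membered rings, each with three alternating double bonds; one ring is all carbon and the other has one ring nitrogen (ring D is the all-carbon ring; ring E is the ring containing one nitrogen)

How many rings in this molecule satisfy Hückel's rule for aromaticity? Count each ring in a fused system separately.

4

Ring A has one sp³ carbon, so it is not fully conjugated — not aromatic (cycloheptatriene).
Ring B is planar and fully conjugated; 2 ring double bonds (4 π electrons) plus a heteroatom lone pair (2) give 6 π electrons. 6 = 4(1)+2, so ring B is aromatic (pyrrole).
Ring C has a continuous p-orbital overlap around the ring; 2 ring double bonds (4 π electrons) plus a heteroatom lone pair (2) give 6 π electrons. That satisfies 4n+2 with n=1, so ring C is aromatic (imidazole).
Rings D and E form a fused bicyclic system (with one nitrogen) with 10 sp² atoms and 10 π electrons from ring double bonds. 10 = 4(2)+2, so the system is aromatic and both rings count as aromatic (quinoline).
Aromatic: B, C, D, E. Total: 4.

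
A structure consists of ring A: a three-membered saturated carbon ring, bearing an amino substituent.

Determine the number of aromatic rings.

0

Ring A has only sp³ atoms, so it is not fully conjugated — not aromatic (cyclopropane).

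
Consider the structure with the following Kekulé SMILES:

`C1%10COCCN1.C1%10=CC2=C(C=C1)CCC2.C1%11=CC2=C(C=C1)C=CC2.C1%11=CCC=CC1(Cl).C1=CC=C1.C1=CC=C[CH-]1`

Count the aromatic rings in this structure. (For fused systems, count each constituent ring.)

The SMILES encodes a six-membered saturated ring with an oxygen and an N–H nitrogen at positions 1 and 4; a six-membered carbon ring with three alternating C=C double bonds, fused to a saturated five-membered carbon ring; a six-membered carbon ring with three alternating C=C double bonds, fused to a five-membered carbon ring containing one C=C double bond and one sp³ carbon; a six-membered carbon ring with two isolated C=C double bonds and two sp³ carbons; a four-membered carbon ring with two alternating C=C double bonds; a five-membered all-carbon ring bearing a negative charge on one carbon, with two C=C double bonds.
The 6-membered ring with one oxygen and one N–H (1,4) has only sp³ atoms, so it is not fully conjugated — not aromatic (morpholine).
The 6-membered ring has a continuous p-orbital overlap around the ring; 3 ring double bonds give 6 π electrons. 6 = 4(1)+2, so it is aromatic (benzene ring).
The 5-membered ring has three sp³ carbons, so it is not fully conjugated — not aromatic (cyclopentane ring).
The second 6-membered ring is fully conjugated (every ring atom contributes a p orbital); 3 ring double bonds give 6 π electrons. 6 = 4(1)+2, so it is aromatic (benzene ring).
The second 5-membered ring has one sp³ carbon, so it is not fully conjugated — not aromatic (cyclopentene ring).
The third 6-membered ring has two sp³ carbons, so it is not fully conjugated — not aromatic (1,4-cyclohexadiene).
The 4-membered ring has only sp² ring atoms; a planar conformation would have a fully conjugated π system of 4 electrons. But 4 = 4(1), which is 4n not 4n+2, so it is not aromatic (cyclobutadiene) — cyclobutadiene is antiaromatic and distorts to a rectangle.
The third 5-membered ring is fully conjugated (every ring atom contributes a p orbital); 2 ring double bonds (4 π electrons) plus the carbanion lone pair (2) give 6 π electrons. Since 6 = 4n+2 (n=1), it is aromatic (cyclopentadienyl anion).
3 of the 8 rings are aromatic. Total: 3.

3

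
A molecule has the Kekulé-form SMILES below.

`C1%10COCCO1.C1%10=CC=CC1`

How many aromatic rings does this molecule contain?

The SMILES encodes a six-membered saturated ring with oxygens at positions 1 and 4; a five-membered carbon ring with two conjugated C=C double bonds and one sp³ carbon.
The 6-membered ring with two oxygens (1,4) has only sp³ atoms, so it is not fully conjugated — not aromatic (1,4-dioxane).
The 5-membered ring has one sp³ carbon, so it is not fully conjugated — not aromatic (cyclopentadiene).
None of the rings are aromatic. Total: 0.

0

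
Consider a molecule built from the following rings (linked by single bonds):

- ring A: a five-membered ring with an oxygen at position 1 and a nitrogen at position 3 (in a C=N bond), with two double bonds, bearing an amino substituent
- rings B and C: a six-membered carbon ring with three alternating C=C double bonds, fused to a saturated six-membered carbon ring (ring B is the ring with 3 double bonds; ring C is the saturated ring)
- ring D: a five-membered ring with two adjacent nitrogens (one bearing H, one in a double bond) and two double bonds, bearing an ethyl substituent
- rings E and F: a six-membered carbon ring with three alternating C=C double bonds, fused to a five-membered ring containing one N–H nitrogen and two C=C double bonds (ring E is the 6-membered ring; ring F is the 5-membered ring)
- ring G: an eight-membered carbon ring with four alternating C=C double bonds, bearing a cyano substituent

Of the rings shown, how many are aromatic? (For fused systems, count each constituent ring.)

Ring A is fully conjugated (every ring atom contributes a p orbital); 2 ring double bonds (4 π electrons) plus a heteroatom lone pair (2) give 6 π electrons. That satisfies 4n+2 with n=1, so ring A is aromatic (oxazole).
Ring B has a continuous p-orbital overlap around the ring; 3 ring double bonds give 6 π electrons. 6 = 4(1)+2, so ring B is aromatic (benzene ring).
Ring C has four sp³ carbons, so it is not fully conjugated — not aromatic (cyclohexane ring).
Ring D has a continuous p-orbital overlap around the ring; 2 ring double bonds (4 π electrons) plus a heteroatom lone pair (2) give 6 π electrons. 6 = 4(1)+2, so ring D is aromatic (pyrazole).
Rings E and F form a fused bicyclic system (with one N–H) with 9 sp² atoms and 10 π electrons from ring double bonds plus a heteroatom lone pair. 10 = 4(2)+2, so the system is aromatic and both rings count as aromatic (indole).
Ring G has only sp² ring atoms; a planar conformation would have a fully conjugated π system of 8 electrons. But 8 = 4(2), which is 4n not 4n+2, so ring G is not aromatic (cyclooctatetraene) — cyclooctatetraene distorts into a non-planar tub to avoid antiaromaticity.
Aromatic: A, B, D, E, F. Total: 5.

5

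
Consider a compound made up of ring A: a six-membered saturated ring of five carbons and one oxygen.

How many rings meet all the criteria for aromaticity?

Ring A has only sp³ atoms, so it is not fully conjugated — not aromatic (tetrahydropyran).

0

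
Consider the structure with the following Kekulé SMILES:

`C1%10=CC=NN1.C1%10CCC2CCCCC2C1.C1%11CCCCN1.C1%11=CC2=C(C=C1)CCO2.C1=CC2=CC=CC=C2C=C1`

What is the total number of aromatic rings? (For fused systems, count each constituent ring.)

4

The SMILES encodes a five-membered ring with two adjacent nitrogens (one bearing H, one in a double bond) and two double bonds; two fused six-membered saturated carbon rings; a six-membered saturated ring of five carbons and one N–H nitrogen; a six-membered carbon ring with three alternating C=C double bonds, fused to a five-membered ring containing one oxygen and two sp³ carbons; two fused six-membered carbon rings, each with three alternating C=C double bonds.
The 5-membered ring with two adjacent nitrogens (one N–H, one =N–) is planar and fully conjugated; 2 ring double bonds (4 π electrons) plus a heteroatom lone pair (2) give 6 π electrons. 6 = 4(1)+2, so it is aromatic (pyrazole).
The 6-membered ring has only sp³ atoms, so it is not fully conjugated — not aromatic (cyclohexane ring).
The second 6-membered ring has only sp³ atoms, so it is not fully conjugated — not aromatic (cyclohexane ring).
The 6-membered ring with one N–H has only sp³ atoms, so it is not fully conjugated — not aromatic (piperidine).
The third 6-membered ring is fully conjugated (every ring atom contributes a p orbital); 3 ring double bonds give 6 π electrons. Since 6 = 4n+2 (n=1), it is aromatic (benzene ring).
The 5-membered ring with one oxygen has two sp³ carbons, so it is not fully conjugated — not aromatic (oxolane ring).
The fused 6/6-membered bicyclic is a single π system with 10 sp² atoms and 10 π electrons from ring double bonds. 10 = 4(2)+2, so the system is aromatic and both rings count as aromatic (naphthalene).
4 of the 8 rings are aromatic. Total: 4.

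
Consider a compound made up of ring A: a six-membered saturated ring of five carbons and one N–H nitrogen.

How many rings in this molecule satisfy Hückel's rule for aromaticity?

0

Ring A has only sp³ atoms, so it is not fully conjugated — not aromatic (piperidine).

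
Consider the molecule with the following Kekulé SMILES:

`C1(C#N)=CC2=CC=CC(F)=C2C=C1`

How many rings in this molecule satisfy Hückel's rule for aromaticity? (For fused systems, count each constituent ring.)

The SMILES encodes two fused six-membered carbon rings, each with three alternating C=C double bonds.
The fused 6/6-membered bicyclic is a single π system with 10 sp² atoms and 10 π electrons from ring double bonds. 10 = 4(2)+2, so the system is aromatic and both rings count as aromatic (naphthalene).
2 of the 2 rings are aromatic. Total: 2.

2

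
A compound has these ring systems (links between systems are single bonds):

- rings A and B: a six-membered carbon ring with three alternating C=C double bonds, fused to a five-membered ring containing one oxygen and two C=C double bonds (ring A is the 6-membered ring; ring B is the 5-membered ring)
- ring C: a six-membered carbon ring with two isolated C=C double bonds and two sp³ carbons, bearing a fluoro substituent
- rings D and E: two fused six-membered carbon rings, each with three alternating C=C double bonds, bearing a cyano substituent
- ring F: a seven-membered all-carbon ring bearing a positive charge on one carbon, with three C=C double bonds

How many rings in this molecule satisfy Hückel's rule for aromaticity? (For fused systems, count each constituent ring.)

5

Rings A and B form a fused bicyclic system (with one oxygen) with 9 sp² atoms and 10 π electrons from ring double bonds plus a heteroatom lone pair. 10 = 4(2)+2, so the system is aromatic and both rings count as aromatic (benzofuran).
Ring C has two sp³ carbons, so it is not fully conjugated — not aromatic (1,4-cyclohexadiene).
Rings D and E form a fused bicyclic system with 10 sp² atoms and 10 π electrons from ring double bonds. 10 = 4(2)+2, so the system is aromatic and both rings count as aromatic (naphthalene).
Ring F is planar and fully conjugated; 3 ring double bonds (6 π electrons) plus the carbocation's empty p orbital (0, but keeps the ring conjugated) give 6 π electrons. That satisfies 4n+2 with n=1, so ring F is aromatic (tropylium cation).
Aromatic: A, B, D, E, F. Total: 5.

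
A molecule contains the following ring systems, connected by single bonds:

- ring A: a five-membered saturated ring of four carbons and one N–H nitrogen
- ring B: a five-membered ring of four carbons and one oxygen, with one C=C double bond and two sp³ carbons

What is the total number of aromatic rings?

0

Ring A has only sp³ atoms, so it is not fully conjugated — not aromatic (pyrrolidine).
Ring B has two sp³ carbons, so it is not fully conjugated — not aromatic (2,3-dihydrofuran).
No ring is aromatic. Total: 0.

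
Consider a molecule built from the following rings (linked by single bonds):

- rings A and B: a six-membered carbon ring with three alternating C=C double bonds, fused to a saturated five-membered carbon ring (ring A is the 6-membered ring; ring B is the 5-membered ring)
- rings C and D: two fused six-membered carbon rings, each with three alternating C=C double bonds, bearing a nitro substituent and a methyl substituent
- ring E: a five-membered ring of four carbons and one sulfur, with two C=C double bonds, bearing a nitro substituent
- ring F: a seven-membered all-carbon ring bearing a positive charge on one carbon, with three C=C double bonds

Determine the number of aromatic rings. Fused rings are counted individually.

Ring A has a continuous p-orbital overlap around the ring; 3 ring double bonds give 6 π electrons. 6 = 4(1)+2, so ring A is aromatic (benzene ring).
Ring B has three sp³ carbons, so it is not fully conjugated — not aromatic (cyclopentane ring).
Rings C and D form a fused bicyclic system with 10 sp² atoms and 10 π electrons from ring double bonds. 10 = 4(2)+2, so the system is aromatic and both rings count as aromatic (naphthalene).
Ring E is fully conjugated (every ring atom contributes a p orbital); 2 ring double bonds (4 π electrons) plus a heteroatom lone pair (2) give 6 π electrons. 6 = 4(1)+2, so ring E is aromatic (thiophene).
Ring F has a continuous p-orbital overlap around the ring; 3 ring double bonds (6 π electrons) plus the carbocation's empty p orbital (0, but keeps the ring conjugated) give 6 π electrons. That satisfies 4n+2 with n=1, so ring F is aromatic (tropylium cation).
Aromatic: A, C, D, E, F. Total: 5.

5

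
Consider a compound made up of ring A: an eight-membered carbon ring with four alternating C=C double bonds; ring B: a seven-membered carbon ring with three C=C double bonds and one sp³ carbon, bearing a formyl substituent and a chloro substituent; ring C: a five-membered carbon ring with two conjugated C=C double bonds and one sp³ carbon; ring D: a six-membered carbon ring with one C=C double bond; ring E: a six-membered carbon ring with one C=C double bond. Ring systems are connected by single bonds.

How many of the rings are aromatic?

Ring A has only sp² ring atoms; a planar conformation would have a fully conjugated π system of 8 electrons. But 8 = 4(2), which is 4n not 4n+2, so ring A is not aromatic (cyclooctatetraene) — cyclooctatetraene distorts into a non-planar tub to avoid antiaromaticity.
Ring B has one sp³ carbon, so it is not fully conjugated — not aromatic (cycloheptatriene).
Ring C has one sp³ carbon, so it is not fully conjugated — not aromatic (cyclopentadiene).
Ring D has four sp³ carbons, so it is not fully conjugated — not aromatic (cyclohexene).
Ring E has four sp³ carbons, so it is not fully conjugated — not aromatic (cyclohexene).
No ring is aromatic. Total: 0.

0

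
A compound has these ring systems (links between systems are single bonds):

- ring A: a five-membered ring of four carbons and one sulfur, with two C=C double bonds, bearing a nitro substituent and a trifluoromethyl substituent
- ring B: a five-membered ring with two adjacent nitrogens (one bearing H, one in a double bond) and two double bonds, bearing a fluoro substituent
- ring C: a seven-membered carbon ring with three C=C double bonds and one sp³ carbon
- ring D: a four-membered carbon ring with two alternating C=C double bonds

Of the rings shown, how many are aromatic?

2

Ring A is fully conjugated (every ring atom contributes a p orbital); 2 ring double bonds (4 π electrons) plus a heteroatom lone pair (2) give 6 π electrons. That satisfies 4n+2 with n=1, so ring A is aromatic (thiophene).
Ring B is planar and fully conjugated; 2 ring double bonds (4 π electrons) plus a heteroatom lone pair (2) give 6 π electrons. 6 = 4(1)+2, so ring B is aromatic (pyrazole).
Ring C has one sp³ carbon, so it is not fully conjugated — not aromatic (cycloheptatriene).
Ring D has only sp² ring atoms; a planar conformation would have a fully conjugated π system of 4 electrons. But 4 = 4(1), which is 4n not 4n+2, so ring D is not aromatic (cyclobutadiene) — cyclobutadiene is antiaromatic and distorts to a rectangle.
Aromatic: A, B. Total: 2.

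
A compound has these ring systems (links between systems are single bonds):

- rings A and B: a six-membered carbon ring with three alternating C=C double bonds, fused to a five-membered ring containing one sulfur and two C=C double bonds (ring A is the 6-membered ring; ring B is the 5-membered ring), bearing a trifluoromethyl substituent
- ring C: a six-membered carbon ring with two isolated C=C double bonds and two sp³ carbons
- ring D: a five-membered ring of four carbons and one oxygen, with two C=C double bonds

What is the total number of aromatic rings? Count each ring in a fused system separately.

3

Rings A and B form a fused bicyclic system (with one sulfur) with 9 sp² atoms and 10 π electrons from ring double bonds plus a heteroatom lone pair. 10 = 4(2)+2, so the system is aromatic and both rings count as aromatic (benzothiophene).
Ring C has two sp³ carbons, so it is not fully conjugated — not aromatic (1,4-cyclohexadiene).
Ring D is planar and fully conjugated; 2 ring double bonds (4 π electrons) plus a heteroatom lone pair (2) give 6 π electrons. Since 6 = 4n+2 (n=1), ring D is aromatic (furan).
Aromatic: A, B, D. Total: 3.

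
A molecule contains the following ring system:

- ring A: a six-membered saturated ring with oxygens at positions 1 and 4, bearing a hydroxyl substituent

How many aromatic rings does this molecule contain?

0

Ring A has only sp³ atoms, so it is not fully conjugated — not aromatic (1,4-dioxane).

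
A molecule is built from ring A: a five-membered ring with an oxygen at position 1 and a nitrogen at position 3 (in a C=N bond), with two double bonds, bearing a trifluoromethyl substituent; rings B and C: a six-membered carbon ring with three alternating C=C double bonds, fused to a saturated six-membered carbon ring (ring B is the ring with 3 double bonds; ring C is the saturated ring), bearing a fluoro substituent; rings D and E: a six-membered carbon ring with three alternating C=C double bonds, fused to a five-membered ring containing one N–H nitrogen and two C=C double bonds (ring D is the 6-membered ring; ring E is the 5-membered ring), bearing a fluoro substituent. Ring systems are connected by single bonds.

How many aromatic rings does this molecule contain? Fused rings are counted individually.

4

Ring A has a continuous p-orbital overlap around the ring; 2 ring double bonds (4 π electrons) plus a heteroatom lone pair (2) give 6 π electrons. That satisfies 4n+2 with n=1, so ring A is aromatic (oxazole).
Ring B is planar and fully conjugated; 3 ring double bonds give 6 π electrons. Since 6 = 4n+2 (n=1), ring B is aromatic (benzene ring).
Ring C has four sp³ carbons, so it is not fully conjugated — not aromatic (cyclohexane ring).
Rings D and E form a fused bicyclic system (with one N–H) with 9 sp² atoms and 10 π electrons from ring double bonds plus a heteroatom lone pair. 10 = 4(2)+2, so the system is aromatic and both rings count as aromatic (indole).
Aromatic: A, B, D, E. Total: 4.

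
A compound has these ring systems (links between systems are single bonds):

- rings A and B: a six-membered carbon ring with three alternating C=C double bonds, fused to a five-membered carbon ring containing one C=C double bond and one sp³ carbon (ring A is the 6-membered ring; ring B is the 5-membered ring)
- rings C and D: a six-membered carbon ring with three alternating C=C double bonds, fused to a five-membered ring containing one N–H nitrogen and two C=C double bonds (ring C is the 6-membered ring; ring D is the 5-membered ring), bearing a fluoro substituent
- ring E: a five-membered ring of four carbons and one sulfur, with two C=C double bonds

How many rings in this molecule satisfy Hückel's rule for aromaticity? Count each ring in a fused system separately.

4

Ring A is planar and fully conjugated; 3 ring double bonds give 6 π electrons. 6 = 4(1)+2, so ring A is aromatic (benzene ring).
Ring B has one sp³ carbon, so it is not fully conjugated — not aromatic (cyclopentene ring).
Rings C and D form a fused bicyclic system (with one N–H) with 9 sp² atoms and 10 π electrons from ring double bonds plus a heteroatom lone pair. 10 = 4(2)+2, so the system is aromatic and both rings count as aromatic (indole).
Ring E has a continuous p-orbital overlap around the ring; 2 ring double bonds (4 π electrons) plus a heteroatom lone pair (2) give 6 π electrons. 6 = 4(1)+2, so ring E is aromatic (thiophene).
Aromatic: A, C, D, E. Total: 4.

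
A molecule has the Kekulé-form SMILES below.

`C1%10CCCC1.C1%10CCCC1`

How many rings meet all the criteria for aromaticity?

0

The SMILES encodes a five-membered saturated carbon ring; a five-membered saturated carbon ring.
The 5-membered ring has only sp³ atoms, so it is not fully conjugated — not aromatic (cyclopentane).
The second 5-membered ring has only sp³ atoms, so it is not fully conjugated — not aromatic (cyclopentane).
None of the rings are aromatic. Total: 0.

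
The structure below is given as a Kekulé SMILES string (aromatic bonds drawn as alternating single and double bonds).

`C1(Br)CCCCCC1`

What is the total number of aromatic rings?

The SMILES encodes a seven-membered saturated carbon ring.
The 7-membered ring has only sp³ atoms, so it is not fully conjugated — not aromatic (cycloheptane).

0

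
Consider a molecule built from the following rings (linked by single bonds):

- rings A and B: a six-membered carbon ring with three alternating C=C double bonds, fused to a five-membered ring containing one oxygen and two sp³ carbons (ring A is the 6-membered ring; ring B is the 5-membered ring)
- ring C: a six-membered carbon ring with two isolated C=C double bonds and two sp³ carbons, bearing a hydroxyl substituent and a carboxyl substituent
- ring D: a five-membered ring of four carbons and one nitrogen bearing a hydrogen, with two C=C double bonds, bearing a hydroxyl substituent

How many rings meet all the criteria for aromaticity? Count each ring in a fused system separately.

2

Ring A is planar and fully conjugated; 3 ring double bonds give 6 π electrons. Since 6 = 4n+2 (n=1), ring A is aromatic (benzene ring).
Ring B has two sp³ carbons, so it is not fully conjugated — not aromatic (oxolane ring).
Ring C has two sp³ carbons, so it is not fully conjugated — not aromatic (1,4-cyclohexadiene).
Ring D is planar and fully conjugated; 2 ring double bonds (4 π electrons) plus a heteroatom lone pair (2) give 6 π electrons. Since 6 = 4n+2 (n=1), ring D is aromatic (pyrrole).
Aromatic: A, D. Total: 2.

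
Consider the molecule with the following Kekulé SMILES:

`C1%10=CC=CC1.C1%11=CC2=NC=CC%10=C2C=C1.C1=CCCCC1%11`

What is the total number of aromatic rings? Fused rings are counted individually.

2

The SMILES encodes a five-membered carbon ring with two conjugated C=C double bonds and one sp³ carbon; two fused six-membered rings, each with three alternating double bonds; one ring is all carbon and the other has one ring nitrogen; a six-membered carbon ring with one C=C double bond.
The 5-membered ring has one sp³ carbon, so it is not fully conjugated — not aromatic (cyclopentadiene).
The fused 6/6-membered bicyclic (with one nitrogen) is a single π system with 10 sp² atoms and 10 π electrons from ring double bonds. 10 = 4(2)+2, so the system is aromatic and both rings count as aromatic (quinoline).
The 6-membered ring has four sp³ carbons, so it is not fully conjugated — not aromatic (cyclohexene).
2 of the 4 rings are aromatic. Total: 2.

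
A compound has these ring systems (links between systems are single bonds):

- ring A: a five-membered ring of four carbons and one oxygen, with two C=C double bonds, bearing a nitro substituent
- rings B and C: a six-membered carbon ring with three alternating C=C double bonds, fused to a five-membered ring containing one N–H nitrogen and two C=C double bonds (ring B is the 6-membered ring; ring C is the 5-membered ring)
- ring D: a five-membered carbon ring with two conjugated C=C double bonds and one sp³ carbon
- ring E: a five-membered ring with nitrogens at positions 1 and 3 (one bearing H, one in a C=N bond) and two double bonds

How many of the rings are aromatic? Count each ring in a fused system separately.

Ring A has a continuous p-orbital overlap around the ring; 2 ring double bonds (4 π electrons) plus a heteroatom lone pair (2) give 6 π electrons. 6 = 4(1)+2, so ring A is aromatic (furan).
Rings B and C form a fused bicyclic system (with one N–H) with 9 sp² atoms and 10 π electrons from ring double bonds plus a heteroatom lone pair. 10 = 4(2)+2, so the system is aromatic and both rings count as aromatic (indole).
Ring D has one sp³ carbon, so it is not fully conjugated — not aromatic (cyclopentadiene).
Ring E has a continuous p-orbital overlap around the ring; 2 ring double bonds (4 π electrons) plus a heteroatom lone pair (2) give 6 π electrons. That satisfies 4n+2 with n=1, so ring E is aromatic (imidazole).
Aromatic: A, B, C, E. Total: 4.

4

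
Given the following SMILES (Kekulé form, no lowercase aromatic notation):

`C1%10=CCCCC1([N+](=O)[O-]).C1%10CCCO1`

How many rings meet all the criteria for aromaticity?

The SMILES encodes a six-membered carbon ring with one C=C double bond; a five-membered saturated ring of four carbons and one oxygen.
The 6-membered ring has four sp³ carbons, so it is not fully conjugated — not aromatic (cyclohexene).
The 5-membered ring with one oxygen has only sp³ atoms, so it is not fully conjugated — not aromatic (tetrahydrofuran).
None of the rings are aromatic. Total: 0.

0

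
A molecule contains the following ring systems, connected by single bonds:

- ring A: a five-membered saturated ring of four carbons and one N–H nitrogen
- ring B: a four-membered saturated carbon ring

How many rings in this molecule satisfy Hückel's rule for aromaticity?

Ring A has only sp³ atoms, so it is not fully conjugated — not aromatic (pyrrolidine).
Ring B has only sp³ atoms, so it is not fully conjugated — not aromatic (cyclobutane).
No ring is aromatic. Total: 0.

0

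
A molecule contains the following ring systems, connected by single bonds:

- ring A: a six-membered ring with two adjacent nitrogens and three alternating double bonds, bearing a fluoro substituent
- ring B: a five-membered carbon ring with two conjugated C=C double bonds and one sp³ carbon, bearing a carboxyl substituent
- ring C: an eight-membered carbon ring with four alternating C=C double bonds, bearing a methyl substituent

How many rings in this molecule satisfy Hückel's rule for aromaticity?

Ring A has a continuous p-orbital overlap around the ring; 3 ring double bonds give 6 π electrons. Since 6 = 4n+2 (n=1), ring A is aromatic (pyridazine).
Ring B has one sp³ carbon, so it is not fully conjugated — not aromatic (cyclopentadiene).
Ring C has only sp² ring atoms; a planar conformation would have a fully conjugated π system of 8 electrons. But 8 = 4(2), which is 4n not 4n+2, so ring C is not aromatic (cyclooctatetraene) — cyclooctatetraene distorts into a non-planar tub to avoid antiaromaticity.
Aromatic: A. Total: 1.

1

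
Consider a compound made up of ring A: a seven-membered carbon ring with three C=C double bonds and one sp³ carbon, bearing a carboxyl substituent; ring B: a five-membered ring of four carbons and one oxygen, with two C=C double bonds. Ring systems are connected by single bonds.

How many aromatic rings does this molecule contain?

1

Ring A has one sp³ carbon, so it is not fully conjugated — not aromatic (cycloheptatriene).
Ring B has a continuous p-orbital overlap around the ring; 2 ring double bonds (4 π electrons) plus a heteroatom lone pair (2) give 6 π electrons. That satisfies 4n+2 with n=1, so ring B is aromatic (furan).
Aromatic: B. Total: 1.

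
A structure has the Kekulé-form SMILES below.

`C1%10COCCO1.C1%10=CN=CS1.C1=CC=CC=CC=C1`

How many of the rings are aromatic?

The SMILES encodes a six-membered saturated ring with oxygens at positions 1 and 4; a five-membered ring with a sulfur at position 1 and a nitrogen at position 3 (in a C=N bond), with two double bonds; an eight-membered carbon ring with four alternating C=C double bonds.
The 6-membered ring with two oxygens (1,4) has only sp³ atoms, so it is not fully conjugated — not aromatic (1,4-dioxane).
The 5-membered ring with one sulfur and one =N– is fully conjugated (every ring atom contributes a p orbital); 2 ring double bonds (4 π electrons) plus a heteroatom lone pair (2) give 6 π electrons. 6 = 4(1)+2, so it is aromatic (thiazole).
The 8-membered ring has only sp² ring atoms; a planar conformation would have a fully conjugated π system of 8 electrons. But 8 = 4(2), which is 4n not 4n+2, so it is not aromatic (cyclooctatetraene) — cyclooctatetraene distorts into a non-planar tub to avoid antiaromaticity.
1 of the 3 rings is aromatic. Total: 1.

1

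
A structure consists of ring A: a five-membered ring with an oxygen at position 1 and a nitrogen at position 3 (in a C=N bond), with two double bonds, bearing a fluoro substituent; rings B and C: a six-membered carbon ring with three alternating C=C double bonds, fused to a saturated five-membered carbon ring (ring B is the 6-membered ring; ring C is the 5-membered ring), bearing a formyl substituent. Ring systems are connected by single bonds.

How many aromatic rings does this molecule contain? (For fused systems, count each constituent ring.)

2

Ring A has a continuous p-orbital overlap around the ring; 2 ring double bonds (4 π electrons) plus a heteroatom lone pair (2) give 6 π electrons. That satisfies 4n+2 with n=1, so ring A is aromatic (oxazole).
Ring B has a continuous p-orbital overlap around the ring; 3 ring double bonds give 6 π electrons. 6 = 4(1)+2, so ring B is aromatic (benzene ring).
Ring C has three sp³ carbons, so it is not fully conjugated — not aromatic (cyclopentane ring).
Aromatic: A, B. Total: 2.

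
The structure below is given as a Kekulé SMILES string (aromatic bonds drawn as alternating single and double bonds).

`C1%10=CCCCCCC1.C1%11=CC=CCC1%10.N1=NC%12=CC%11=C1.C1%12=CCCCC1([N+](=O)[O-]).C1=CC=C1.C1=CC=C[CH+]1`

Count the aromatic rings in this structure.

The SMILES encodes an eight-membered carbon ring with one C=C double bond; a six-membered carbon ring with two conjugated C=C double bonds and two sp³ carbons; a six-membered ring with two adjacent nitrogens and three alternating double bonds; a six-membered carbon ring with one C=C double bond; a four-membered carbon ring with two alternating C=C double bonds; a five-membered all-carbon ring bearing a positive charge on one carbon, with two C=C double bonds.
The 8-membered ring has six sp³ carbons, so it is not fully conjugated — not aromatic (cyclooctene).
The 6-membered ring has two sp³ carbons, so it is not fully conjugated — not aromatic (1,3-cyclohexadiene).
The 6-membered ring with two nitrogens (1,2) is planar and fully conjugated; 3 ring double bonds give 6 π electrons. That satisfies 4n+2 with n=1, so it is aromatic (pyridazine).
The second 6-membered ring has four sp³ carbons, so it is not fully conjugated — not aromatic (cyclohexene).
The 4-membered ring has only sp² ring atoms; a planar conformation would have a fully conjugated π system of 4 electrons. But 4 = 4(1), which is 4n not 4n+2, so it is not aromatic (cyclobutadiene) — cyclobutadiene is antiaromatic and distorts to a rectangle.
The 5-membered ring has only sp² ring atoms; a planar conformation would have a fully conjugated π system of 4 electrons. But 4 = 4(1), which is 4n not 4n+2, so it is not aromatic (cyclopentadienyl cation).
1 of the 6 rings is aromatic. Total: 1.

1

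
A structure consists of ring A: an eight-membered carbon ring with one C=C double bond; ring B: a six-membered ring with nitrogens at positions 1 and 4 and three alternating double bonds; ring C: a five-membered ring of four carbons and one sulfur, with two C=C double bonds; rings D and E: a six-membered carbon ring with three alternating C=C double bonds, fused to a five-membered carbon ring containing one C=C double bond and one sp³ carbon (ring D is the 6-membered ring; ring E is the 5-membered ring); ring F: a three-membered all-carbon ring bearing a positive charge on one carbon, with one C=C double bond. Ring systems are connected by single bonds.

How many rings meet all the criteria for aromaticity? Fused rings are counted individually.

4

Ring A has six sp³ carbons, so it is not fully conjugated — not aromatic (cyclooctene).
Ring B has a continuous p-orbital overlap around the ring; 3 ring double bonds give 6 π electrons. 6 = 4(1)+2, so ring B is aromatic (pyrazine).
Ring C is fully conjugated (every ring atom contributes a p orbital); 2 ring double bonds (4 π electrons) plus a heteroatom lone pair (2) give 6 π electrons. That satisfies 4n+2 with n=1, so ring C is aromatic (thiophene).
Ring D is planar and fully conjugated; 3 ring double bonds give 6 π electrons. That satisfies 4n+2 with n=1, so ring D is aromatic (benzene ring).
Ring E has one sp³ carbon, so it is not fully conjugated — not aromatic (cyclopentene ring).
Ring F is planar and fully conjugated; 1 ring double bond (2 π electrons) plus the carbocation's empty p orbital (0, but keeps the ring conjugated) give 2 π electrons. Since 2 = 4n+2 (n=0), ring F is aromatic (cyclopropenyl cation).
Aromatic: B, C, D, F. Total: 4.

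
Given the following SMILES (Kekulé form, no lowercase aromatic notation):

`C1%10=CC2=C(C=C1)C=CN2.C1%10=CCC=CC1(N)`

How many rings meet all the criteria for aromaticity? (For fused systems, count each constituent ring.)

The SMILES encodes a six-membered carbon ring with three alternating C=C double bonds, fused to a five-membered ring containing one N–H nitrogen and two C=C double bonds; a six-membered carbon ring with two isolated C=C double bonds and two sp³ carbons.
The fused 6/5-membered bicyclic (with one N–H) is a single π system with 9 sp² atoms and 10 π electrons from ring double bonds plus a heteroatom lone pair. 10 = 4(2)+2, so the system is aromatic and both rings count as aromatic (indole).
The 6-membered ring has two sp³ carbons, so it is not fully conjugated — not aromatic (1,4-cyclohexadiene).
2 of the 3 rings are aromatic. Total: 2.

2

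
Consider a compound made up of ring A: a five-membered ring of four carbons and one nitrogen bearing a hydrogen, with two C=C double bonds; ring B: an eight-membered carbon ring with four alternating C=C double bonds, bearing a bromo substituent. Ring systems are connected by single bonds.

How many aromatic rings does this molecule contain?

Ring A has a continuous p-orbital overlap around the ring; 2 ring double bonds (4 π electrons) plus a heteroatom lone pair (2) give 6 π electrons. 6 = 4(1)+2, so ring A is aromatic (pyrrole).
Ring B has only sp² ring atoms; a planar conformation would have a fully conjugated π system of 8 electrons. But 8 = 4(2), which is 4n not 4n+2, so ring B is not aromatic (cyclooctatetraene) — cyclooctatetraene distorts into a non-planar tub to avoid antiaromaticity.
Aromatic: A. Total: 1.

1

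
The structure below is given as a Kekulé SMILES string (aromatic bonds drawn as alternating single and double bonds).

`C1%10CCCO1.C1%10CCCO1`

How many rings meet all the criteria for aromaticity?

The SMILES encodes a five-membered saturated ring of four carbons and one oxygen; a five-membered saturated ring of four carbons and one oxygen.
The 5-membered ring with one oxygen has only sp³ atoms, so it is not fully conjugated — not aromatic (tetrahydrofuran).
The second 5-membered ring with one oxygen has only sp³ atoms, so it is not fully conjugated — not aromatic (tetrahydrofuran).
None of the rings are aromatic. Total: 0.

0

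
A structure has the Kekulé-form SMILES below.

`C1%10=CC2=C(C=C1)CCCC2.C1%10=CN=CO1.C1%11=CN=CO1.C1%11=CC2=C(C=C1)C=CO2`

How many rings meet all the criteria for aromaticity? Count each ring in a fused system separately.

5

The SMILES encodes a six-membered carbon ring with three alternating C=C double bonds, fused to a saturated six-membered carbon ring; a five-membered ring with an oxygen at position 1 and a nitrogen at position 3 (in a C=N bond), with two double bonds; a five-membered ring with an oxygen at position 1 and a nitrogen at position 3 (in a C=N bond), with two double bonds; a six-membered carbon ring with three alternating C=C double bonds, fused to a five-membered ring containing one oxygen and two C=C double bonds.
The 6-membered ring is planar and fully conjugated; 3 ring double bonds give 6 π electrons. Since 6 = 4n+2 (n=1), it is aromatic (benzene ring).
The second 6-membered ring has four sp³ carbons, so it is not fully conjugated — not aromatic (cyclohexane ring).
The 5-membered ring with one oxygen and one =N– has a continuous p-orbital overlap around the ring; 2 ring double bonds (4 π electrons) plus a heteroatom lone pair (2) give 6 π electrons. Since 6 = 4n+2 (n=1), it is aromatic (oxazole).
The second 5-membered ring with one oxygen and one =N– is planar and fully conjugated; 2 ring double bonds (4 π electrons) plus a heteroatom lone pair (2) give 6 π electrons. Since 6 = 4n+2 (n=1), it is aromatic (oxazole).
The fused 6/5-membered bicyclic (with one oxygen) is a single π system with 9 sp² atoms and 10 π electrons from ring double bonds plus a heteroatom lone pair. 10 = 4(2)+2, so the system is aromatic and both rings count as aromatic (benzofuran).
5 of the 6 rings are aromatic. Total: 5.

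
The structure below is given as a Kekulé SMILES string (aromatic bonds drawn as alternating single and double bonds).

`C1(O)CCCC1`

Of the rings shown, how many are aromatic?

The SMILES encodes a five-membered saturated carbon ring.
The 5-membered ring has only sp³ atoms, so it is not fully conjugated — not aromatic (cyclopentane).

0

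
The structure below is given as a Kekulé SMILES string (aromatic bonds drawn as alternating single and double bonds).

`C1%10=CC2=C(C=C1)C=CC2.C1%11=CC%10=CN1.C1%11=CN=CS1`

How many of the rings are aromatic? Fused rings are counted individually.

The SMILES encodes a six-membered carbon ring with three alternating C=C double bonds, fused to a five-membered carbon ring containing one C=C double bond and one sp³ carbon; a five-membered ring of four carbons and one nitrogen bearing a hydrogen, with two C=C double bonds; a five-membered ring with a sulfur at position 1 and a nitrogen at position 3 (in a C=N bond), with two double bonds.
The 6-membered ring is fully conjugated (every ring atom contributes a p orbital); 3 ring double bonds give 6 π electrons. 6 = 4(1)+2, so it is aromatic (benzene ring).
The 5-membered ring has one sp³ carbon, so it is not fully conjugated — not aromatic (cyclopentene ring).
The 5-membered ring with one N–H has a continuous p-orbital overlap around the ring; 2 ring double bonds (4 π electrons) plus a heteroatom lone pair (2) give 6 π electrons. 6 = 4(1)+2, so it is aromatic (pyrrole).
The 5-membered ring with one sulfur and one =N– has a continuous p-orbital overlap around the ring; 2 ring double bonds (4 π electrons) plus a heteroatom lone pair (2) give 6 π electrons. 6 = 4(1)+2, so it is aromatic (thiazole).
3 of the 4 rings are aromatic. Total: 3.

3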